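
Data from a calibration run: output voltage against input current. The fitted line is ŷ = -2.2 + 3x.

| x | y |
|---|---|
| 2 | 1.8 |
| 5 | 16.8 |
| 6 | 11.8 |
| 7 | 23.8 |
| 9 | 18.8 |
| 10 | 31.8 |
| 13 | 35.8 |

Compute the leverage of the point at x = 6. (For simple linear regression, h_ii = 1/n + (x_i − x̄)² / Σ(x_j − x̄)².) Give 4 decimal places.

x̄ = (2 + 5 + 6 + 7 + 9 + 10 + 13)/7 = 7.42857
Σ(x − x̄)² = 29.4694 + 5.89796 + 2.04082 + 0.183673 + 2.46939 + 6.61224 + 31.0408 = 77.7143
h = 1/7 + (-1.42857)²/77.7143 = 0.142857 + 0.0262605 = 0.1691

h = 0.1691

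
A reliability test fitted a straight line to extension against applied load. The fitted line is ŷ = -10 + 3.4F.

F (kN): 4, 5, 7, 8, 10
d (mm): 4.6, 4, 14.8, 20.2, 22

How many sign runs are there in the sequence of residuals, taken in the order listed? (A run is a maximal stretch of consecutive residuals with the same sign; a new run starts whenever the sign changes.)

F=4: ŷ = -10 + 3.4·4 = 3.6; r = 4.6 − 3.6 = 1
F=5: ŷ = -10 + 3.4·5 = 7; r = 4 − 7 = -3
F=7: ŷ = -10 + 3.4·7 = 13.8; r = 14.8 − 13.8 = 1
F=8: ŷ = -10 + 3.4·8 = 17.2; r = 20.2 − 17.2 = 3
F=10: ŷ = -10 + 3.4·10 = 24; r = 22 − 24 = -2
Signs: + − + + −
Runs: +×1, −×1, +×2, −×1 → 4

4 runs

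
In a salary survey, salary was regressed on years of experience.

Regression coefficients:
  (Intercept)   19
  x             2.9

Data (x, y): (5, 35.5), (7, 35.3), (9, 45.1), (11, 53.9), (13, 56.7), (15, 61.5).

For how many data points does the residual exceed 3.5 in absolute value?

x=5: ŷ = 19 + 2.9·5 = 33.5; e = 35.5 − 33.5 = 2
x=7: ŷ = 19 + 2.9·7 = 39.3; e = 35.3 − 39.3 = -4
x=9: ŷ = 19 + 2.9·9 = 45.1; e = 45.1 − 45.1 = 0
x=11: ŷ = 19 + 2.9·11 = 50.9; e = 53.9 − 50.9 = 3
x=13: ŷ = 19 + 2.9·13 = 56.7; e = 56.7 − 56.7 = 0
x=15: ŷ = 19 + 2.9·15 = 62.5; e = 61.5 − 62.5 = -1
|e| > 3.5: x=7 (|e|=4) → 1

1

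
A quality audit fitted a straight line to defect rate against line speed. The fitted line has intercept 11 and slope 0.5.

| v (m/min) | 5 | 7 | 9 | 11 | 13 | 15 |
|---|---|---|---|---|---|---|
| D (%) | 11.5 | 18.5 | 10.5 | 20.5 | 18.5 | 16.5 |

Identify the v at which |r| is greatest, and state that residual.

v = 9, r = -5

v=5: ŷ = 11 + 0.5·5 = 13.5; r = 11.5 − 13.5 = -2
v=7: ŷ = 11 + 0.5·7 = 14.5; r = 18.5 − 14.5 = 4
v=9: ŷ = 11 + 0.5·9 = 15.5; r = 10.5 − 15.5 = -5
v=11: ŷ = 11 + 0.5·11 = 16.5; r = 20.5 − 16.5 = 4
v=13: ŷ = 11 + 0.5·13 = 17.5; r = 18.5 − 17.5 = 1
v=15: ŷ = 11 + 0.5·15 = 18.5; r = 16.5 − 18.5 = -2
Largest |r| is 5 at v = 9, residual -5.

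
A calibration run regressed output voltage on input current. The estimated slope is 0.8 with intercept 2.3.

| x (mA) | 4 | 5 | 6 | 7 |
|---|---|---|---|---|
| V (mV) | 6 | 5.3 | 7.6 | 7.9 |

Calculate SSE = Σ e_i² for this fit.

x=4: ŷ = 2.3 + 0.8·4 = 5.5; e = 6 − 5.5 = 0.5
x=5: ŷ = 2.3 + 0.8·5 = 6.3; e = 5.3 − 6.3 = -1
x=6: ŷ = 2.3 + 0.8·6 = 7.1; e = 7.6 − 7.1 = 0.5
x=7: ŷ = 2.3 + 0.8·7 = 7.9; e = 7.9 − 7.9 = 0
SSE = 0.25 + 1 + 0.25 + 0 = 1.5

SSE = 1.5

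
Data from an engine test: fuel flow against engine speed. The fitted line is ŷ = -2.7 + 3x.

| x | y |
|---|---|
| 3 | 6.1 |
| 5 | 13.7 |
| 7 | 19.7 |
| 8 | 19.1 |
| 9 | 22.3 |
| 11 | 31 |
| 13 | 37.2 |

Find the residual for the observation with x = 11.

ŷ = -2.7 + 3·11 = 30.3
e = 31 − 30.3 = 0.7

e = 0.7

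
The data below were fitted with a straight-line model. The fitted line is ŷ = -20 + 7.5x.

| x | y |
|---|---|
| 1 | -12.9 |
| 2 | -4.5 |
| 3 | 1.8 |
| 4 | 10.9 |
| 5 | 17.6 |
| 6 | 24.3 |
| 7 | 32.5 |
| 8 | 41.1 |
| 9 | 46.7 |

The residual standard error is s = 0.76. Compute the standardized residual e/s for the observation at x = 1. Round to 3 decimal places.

-0.526

ŷ = -20 + 7.5·1 = -12.5
e = -12.9 − (-12.5) = -0.4
e/s = -0.4 / 0.76 = -0.526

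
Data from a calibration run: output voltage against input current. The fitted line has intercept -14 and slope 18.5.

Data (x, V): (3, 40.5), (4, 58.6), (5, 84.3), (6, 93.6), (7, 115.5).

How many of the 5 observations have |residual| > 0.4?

4

x=3: ŷ = -14 + 18.5·3 = 41.5; r = 40.5 − 41.5 = -1
x=4: ŷ = -14 + 18.5·4 = 60; r = 58.6 − 60 = -1.4
x=5: ŷ = -14 + 18.5·5 = 78.5; r = 84.3 − 78.5 = 5.8
x=6: ŷ = -14 + 18.5·6 = 97; r = 93.6 − 97 = -3.4
x=7: ŷ = -14 + 18.5·7 = 115.5; r = 115.5 − 115.5 = 0
|r| > 0.4: x=3 (|r|=1), x=4 (|r|=1.4), x=5 (|r|=5.8), x=6 (|r|=3.4) → 4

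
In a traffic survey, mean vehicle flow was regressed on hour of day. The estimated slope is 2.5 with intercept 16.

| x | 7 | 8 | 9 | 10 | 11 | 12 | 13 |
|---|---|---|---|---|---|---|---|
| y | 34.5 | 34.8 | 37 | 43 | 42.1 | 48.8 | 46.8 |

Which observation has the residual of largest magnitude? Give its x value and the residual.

x=7: ŷ = 16 + 2.5·7 = 33.5; e = 34.5 − 33.5 = 1
x=8: ŷ = 16 + 2.5·8 = 36; e = 34.8 − 36 = -1.2
x=9: ŷ = 16 + 2.5·9 = 38.5; e = 37 − 38.5 = -1.5
x=10: ŷ = 16 + 2.5·10 = 41; e = 43 − 41 = 2
x=11: ŷ = 16 + 2.5·11 = 43.5; e = 42.1 − 43.5 = -1.4
x=12: ŷ = 16 + 2.5·12 = 46; e = 48.8 − 46 = 2.8
x=13: ŷ = 16 + 2.5·13 = 48.5; e = 46.8 − 48.5 = -1.7
Largest |e| is 2.8 at x = 12, residual 2.8.

x = 12, e = 2.8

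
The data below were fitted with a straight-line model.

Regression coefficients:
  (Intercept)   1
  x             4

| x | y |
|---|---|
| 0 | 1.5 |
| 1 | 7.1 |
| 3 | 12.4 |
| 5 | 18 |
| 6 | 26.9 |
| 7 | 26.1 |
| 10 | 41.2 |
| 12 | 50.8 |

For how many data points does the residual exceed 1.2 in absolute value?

x=0: ŷ = 1 + 4·0 = 1; r = 1.5 − 1 = 0.5
x=1: ŷ = 1 + 4·1 = 5; r = 7.1 − 5 = 2.1
x=3: ŷ = 1 + 4·3 = 13; r = 12.4 − 13 = -0.6
x=5: ŷ = 1 + 4·5 = 21; r = 18 − 21 = -3
x=6: ŷ = 1 + 4·6 = 25; r = 26.9 − 25 = 1.9
x=7: ŷ = 1 + 4·7 = 29; r = 26.1 − 29 = -2.9
x=10: ŷ = 1 + 4·10 = 41; r = 41.2 − 41 = 0.2
x=12: ŷ = 1 + 4·12 = 49; r = 50.8 − 49 = 1.8
|r| > 1.2: x=1 (|r|=2.1), x=5 (|r|=3), x=6 (|r|=1.9), x=7 (|r|=2.9), x=12 (|r|=1.8) → 5

5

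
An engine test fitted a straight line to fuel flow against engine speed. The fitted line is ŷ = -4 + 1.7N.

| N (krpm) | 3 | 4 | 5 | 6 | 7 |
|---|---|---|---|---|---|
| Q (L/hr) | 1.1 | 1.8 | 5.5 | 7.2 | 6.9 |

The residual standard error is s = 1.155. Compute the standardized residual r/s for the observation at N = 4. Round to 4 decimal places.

-0.8658

ŷ = -4 + 1.7·4 = 2.8
r = 1.8 − 2.8 = -1
r/s = -1 / 1.155 = -0.8658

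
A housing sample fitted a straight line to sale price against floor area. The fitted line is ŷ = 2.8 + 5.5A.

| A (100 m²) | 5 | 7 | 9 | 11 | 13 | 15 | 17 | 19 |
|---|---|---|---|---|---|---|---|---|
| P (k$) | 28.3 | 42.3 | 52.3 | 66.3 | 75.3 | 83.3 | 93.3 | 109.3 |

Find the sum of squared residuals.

SSE = 32

A=5: ŷ = 2.8 + 5.5·5 = 30.3; e = 28.3 − 30.3 = -2
A=7: ŷ = 2.8 + 5.5·7 = 41.3; e = 42.3 − 41.3 = 1
A=9: ŷ = 2.8 + 5.5·9 = 52.3; e = 52.3 − 52.3 = 0
A=11: ŷ = 2.8 + 5.5·11 = 63.3; e = 66.3 − 63.3 = 3
A=13: ŷ = 2.8 + 5.5·13 = 74.3; e = 75.3 − 74.3 = 1
A=15: ŷ = 2.8 + 5.5·15 = 85.3; e = 83.3 − 85.3 = -2
A=17: ŷ = 2.8 + 5.5·17 = 96.3; e = 93.3 − 96.3 = -3
A=19: ŷ = 2.8 + 5.5·19 = 107.3; e = 109.3 − 107.3 = 2
SSE = 4 + 1 + 0 + 9 + 1 + 4 + 9 + 4 = 32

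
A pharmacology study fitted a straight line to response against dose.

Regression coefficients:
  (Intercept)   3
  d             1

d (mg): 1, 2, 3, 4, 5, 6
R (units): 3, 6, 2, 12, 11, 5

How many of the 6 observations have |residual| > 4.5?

d=1: ŷ = 3 + 1 = 4; e = 3 − 4 = -1
d=2: ŷ = 3 + 2 = 5; e = 6 − 5 = 1
d=3: ŷ = 3 + 3 = 6; e = 2 − 6 = -4
d=4: ŷ = 3 + 4 = 7; e = 12 − 7 = 5
d=5: ŷ = 3 + 5 = 8; e = 11 − 8 = 3
d=6: ŷ = 3 + 6 = 9; e = 5 − 9 = -4
|e| > 4.5: d=4 (|e|=5) → 1

1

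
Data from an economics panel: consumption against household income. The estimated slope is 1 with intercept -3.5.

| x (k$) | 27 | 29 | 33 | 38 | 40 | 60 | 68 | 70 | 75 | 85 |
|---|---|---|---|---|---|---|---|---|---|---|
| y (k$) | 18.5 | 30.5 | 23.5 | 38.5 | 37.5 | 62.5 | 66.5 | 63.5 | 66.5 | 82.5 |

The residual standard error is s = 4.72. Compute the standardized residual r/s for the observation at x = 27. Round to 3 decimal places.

-1.059

ŷ = -3.5 + 27 = 23.5
r = 18.5 − 23.5 = -5
r/s = -5 / 4.72 = -1.059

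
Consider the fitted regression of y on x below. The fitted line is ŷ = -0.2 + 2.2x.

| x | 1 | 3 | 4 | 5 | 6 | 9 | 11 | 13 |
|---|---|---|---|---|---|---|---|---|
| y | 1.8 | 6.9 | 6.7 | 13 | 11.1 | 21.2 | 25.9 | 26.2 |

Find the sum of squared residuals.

SSE = 23.36

x=1: ŷ = -0.2 + 2.2·1 = 2; r = 1.8 − 2 = -0.2
x=3: ŷ = -0.2 + 2.2·3 = 6.4; r = 6.9 − 6.4 = 0.5
x=4: ŷ = -0.2 + 2.2·4 = 8.6; r = 6.7 − 8.6 = -1.9
x=5: ŷ = -0.2 + 2.2·5 = 10.8; r = 13 − 10.8 = 2.2
x=6: ŷ = -0.2 + 2.2·6 = 13; r = 11.1 − 13 = -1.9
x=9: ŷ = -0.2 + 2.2·9 = 19.6; r = 21.2 − 19.6 = 1.6
x=11: ŷ = -0.2 + 2.2·11 = 24; r = 25.9 − 24 = 1.9
x=13: ŷ = -0.2 + 2.2·13 = 28.4; r = 26.2 − 28.4 = -2.2
SSE = 0.04 + 0.25 + 3.61 + 4.84 + 3.61 + 2.56 + 3.61 + 4.84 = 23.36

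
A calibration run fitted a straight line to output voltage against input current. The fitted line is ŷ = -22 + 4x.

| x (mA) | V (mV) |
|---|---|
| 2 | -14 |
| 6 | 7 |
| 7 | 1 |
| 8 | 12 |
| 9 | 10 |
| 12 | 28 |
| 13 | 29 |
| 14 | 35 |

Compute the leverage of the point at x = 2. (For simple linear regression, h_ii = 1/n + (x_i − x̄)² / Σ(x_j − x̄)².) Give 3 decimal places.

x̄ = (2 + 6 + 7 + 8 + 9 + 12 + 13 + 14)/8 = 8.875
Σ(x − x̄)² = 47.2656 + 8.26562 + 3.51562 + 0.765625 + 0.015625 + 9.76562 + 17.0156 + 26.2656 = 112.875
h = 1/8 + (-6.875)²/112.875 = 0.125 + 0.418743 = 0.544

h = 0.544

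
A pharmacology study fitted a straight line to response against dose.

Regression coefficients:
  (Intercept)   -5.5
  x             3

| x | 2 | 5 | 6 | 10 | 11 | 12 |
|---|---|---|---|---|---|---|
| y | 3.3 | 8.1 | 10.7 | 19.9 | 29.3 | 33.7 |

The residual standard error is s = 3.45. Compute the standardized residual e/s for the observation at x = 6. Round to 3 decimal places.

-0.522

ŷ = -5.5 + 3·6 = 12.5
e = 10.7 − 12.5 = -1.8
e/s = -1.8 / 3.45 = -0.522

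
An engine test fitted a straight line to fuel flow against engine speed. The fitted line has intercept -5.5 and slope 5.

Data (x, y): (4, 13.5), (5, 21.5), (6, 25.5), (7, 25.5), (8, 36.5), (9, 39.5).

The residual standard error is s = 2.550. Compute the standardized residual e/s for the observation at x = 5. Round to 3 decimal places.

0.784

ŷ = -5.5 + 5·5 = 19.5
e = 21.5 − 19.5 = 2
e/s = 2 / 2.550 = 0.784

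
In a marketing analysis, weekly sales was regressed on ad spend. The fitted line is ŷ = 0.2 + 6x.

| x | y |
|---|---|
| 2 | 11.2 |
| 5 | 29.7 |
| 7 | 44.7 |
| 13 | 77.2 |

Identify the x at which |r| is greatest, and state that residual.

x=2: ŷ = 0.2 + 6·2 = 12.2; r = 11.2 − 12.2 = -1
x=5: ŷ = 0.2 + 6·5 = 30.2; r = 29.7 − 30.2 = -0.5
x=7: ŷ = 0.2 + 6·7 = 42.2; r = 44.7 − 42.2 = 2.5
x=13: ŷ = 0.2 + 6·13 = 78.2; r = 77.2 − 78.2 = -1
Largest |r| is 2.5 at x = 7, residual 2.5.

x = 7, r = 2.5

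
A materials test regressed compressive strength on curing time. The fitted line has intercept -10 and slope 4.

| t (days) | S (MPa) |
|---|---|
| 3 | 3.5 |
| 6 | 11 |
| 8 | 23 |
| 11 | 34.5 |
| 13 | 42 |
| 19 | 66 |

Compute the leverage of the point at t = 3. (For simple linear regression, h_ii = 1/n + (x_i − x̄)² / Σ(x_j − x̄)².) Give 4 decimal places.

t̄ = (3 + 6 + 8 + 11 + 13 + 19)/6 = 10
Σ(t − t̄)² = 49 + 16 + 4 + 1 + 9 + 81 = 160
h = 1/6 + (-7)²/160 = 0.166667 + 0.30625 = 0.4729

h = 0.4729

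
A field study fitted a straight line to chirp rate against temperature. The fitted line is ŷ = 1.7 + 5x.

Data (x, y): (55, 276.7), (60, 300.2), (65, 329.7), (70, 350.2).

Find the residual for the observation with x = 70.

e = -1.5

ŷ = 1.7 + 5·70 = 351.7
e = 350.2 − 351.7 = -1.5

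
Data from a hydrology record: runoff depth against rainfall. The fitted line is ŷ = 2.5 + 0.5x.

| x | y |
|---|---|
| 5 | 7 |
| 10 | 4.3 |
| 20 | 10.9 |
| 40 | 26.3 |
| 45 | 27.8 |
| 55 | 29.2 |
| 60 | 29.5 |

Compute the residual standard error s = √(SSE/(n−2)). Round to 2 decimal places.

x=5: ŷ = 2.5 + 0.5·5 = 5; r = 7 − 5 = 2
x=10: ŷ = 2.5 + 0.5·10 = 7.5; r = 4.3 − 7.5 = -3.2
x=20: ŷ = 2.5 + 0.5·20 = 12.5; r = 10.9 − 12.5 = -1.6
x=40: ŷ = 2.5 + 0.5·40 = 22.5; r = 26.3 − 22.5 = 3.8
x=45: ŷ = 2.5 + 0.5·45 = 25; r = 27.8 − 25 = 2.8
x=55: ŷ = 2.5 + 0.5·55 = 30; r = 29.2 − 30 = -0.8
x=60: ŷ = 2.5 + 0.5·60 = 32.5; r = 29.5 − 32.5 = -3
SSE = 4 + 10.24 + 2.56 + 14.44 + 7.84 + 0.64 + 9 = 48.72
s = √(48.72/5) = √9.744 ≈ 3.12

s = 3.12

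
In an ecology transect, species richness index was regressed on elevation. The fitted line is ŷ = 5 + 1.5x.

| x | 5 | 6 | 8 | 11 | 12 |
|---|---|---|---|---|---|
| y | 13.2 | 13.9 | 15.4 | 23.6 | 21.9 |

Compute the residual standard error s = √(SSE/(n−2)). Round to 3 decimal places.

s = 1.701

x=5: ŷ = 5 + 1.5·5 = 12.5; r = 13.2 − 12.5 = 0.7
x=6: ŷ = 5 + 1.5·6 = 14; r = 13.9 − 14 = -0.1
x=8: ŷ = 5 + 1.5·8 = 17; r = 15.4 − 17 = -1.6
x=11: ŷ = 5 + 1.5·11 = 21.5; r = 23.6 − 21.5 = 2.1
x=12: ŷ = 5 + 1.5·12 = 23; r = 21.9 − 23 = -1.1
SSE = 0.49 + 0.01 + 2.56 + 4.41 + 1.21 = 8.68
s = √(8.68/3) = √2.89333 ≈ 1.701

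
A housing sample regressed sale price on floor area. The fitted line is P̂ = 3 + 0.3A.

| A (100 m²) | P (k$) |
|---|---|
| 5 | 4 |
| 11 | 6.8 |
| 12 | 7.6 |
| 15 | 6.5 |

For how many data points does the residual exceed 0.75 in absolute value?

A=5: P̂ = 3 + 0.3·5 = 4.5; r = 4 − 4.5 = -0.5
A=11: P̂ = 3 + 0.3·11 = 6.3; r = 6.8 − 6.3 = 0.5
A=12: P̂ = 3 + 0.3·12 = 6.6; r = 7.6 − 6.6 = 1
A=15: P̂ = 3 + 0.3·15 = 7.5; r = 6.5 − 7.5 = -1
|r| > 0.75: A=12 (|r|=1), A=15 (|r|=1) → 2

2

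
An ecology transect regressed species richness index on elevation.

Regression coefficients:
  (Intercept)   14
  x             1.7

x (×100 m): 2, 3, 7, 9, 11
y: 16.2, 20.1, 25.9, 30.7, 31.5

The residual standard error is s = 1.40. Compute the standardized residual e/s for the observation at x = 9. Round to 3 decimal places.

ŷ = 14 + 1.7·9 = 29.3
e = 30.7 − 29.3 = 1.4
e/s = 1.4 / 1.40 = 1.000

1.000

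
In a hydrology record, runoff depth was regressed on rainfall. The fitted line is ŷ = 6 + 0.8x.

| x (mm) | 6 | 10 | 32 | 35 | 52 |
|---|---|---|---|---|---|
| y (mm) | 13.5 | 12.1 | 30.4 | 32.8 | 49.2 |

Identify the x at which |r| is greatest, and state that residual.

x=6: ŷ = 6 + 0.8·6 = 10.8; r = 13.5 − 10.8 = 2.7
x=10: ŷ = 6 + 0.8·10 = 14; r = 12.1 − 14 = -1.9
x=32: ŷ = 6 + 0.8·32 = 31.6; r = 30.4 − 31.6 = -1.2
x=35: ŷ = 6 + 0.8·35 = 34; r = 32.8 − 34 = -1.2
x=52: ŷ = 6 + 0.8·52 = 47.6; r = 49.2 − 47.6 = 1.6
Largest |r| is 2.7 at x = 6, residual 2.7.

x = 6, r = 2.7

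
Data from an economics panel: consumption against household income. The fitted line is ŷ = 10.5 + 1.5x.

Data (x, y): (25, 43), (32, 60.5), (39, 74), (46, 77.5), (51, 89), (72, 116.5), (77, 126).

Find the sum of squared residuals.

x=25: ŷ = 10.5 + 1.5·25 = 48; r = 43 − 48 = -5
x=32: ŷ = 10.5 + 1.5·32 = 58.5; r = 60.5 − 58.5 = 2
x=39: ŷ = 10.5 + 1.5·39 = 69; r = 74 − 69 = 5
x=46: ŷ = 10.5 + 1.5·46 = 79.5; r = 77.5 − 79.5 = -2
x=51: ŷ = 10.5 + 1.5·51 = 87; r = 89 − 87 = 2
x=72: ŷ = 10.5 + 1.5·72 = 118.5; r = 116.5 − 118.5 = -2
x=77: ŷ = 10.5 + 1.5·77 = 126; r = 126 − 126 = 0
SSE = 25 + 4 + 25 + 4 + 4 + 4 + 0 = 66

SSE = 66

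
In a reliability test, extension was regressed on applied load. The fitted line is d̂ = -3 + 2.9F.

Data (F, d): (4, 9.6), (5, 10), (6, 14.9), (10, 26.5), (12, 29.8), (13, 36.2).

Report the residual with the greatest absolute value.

e = -2

F=4: d̂ = -3 + 2.9·4 = 8.6; e = 9.6 − 8.6 = 1
F=5: d̂ = -3 + 2.9·5 = 11.5; e = 10 − 11.5 = -1.5
F=6: d̂ = -3 + 2.9·6 = 14.4; e = 14.9 − 14.4 = 0.5
F=10: d̂ = -3 + 2.9·10 = 26; e = 26.5 − 26 = 0.5
F=12: d̂ = -3 + 2.9·12 = 31.8; e = 29.8 − 31.8 = -2
F=13: d̂ = -3 + 2.9·13 = 34.7; e = 36.2 − 34.7 = 1.5
Largest |e| is 2 at F = 12, residual -2.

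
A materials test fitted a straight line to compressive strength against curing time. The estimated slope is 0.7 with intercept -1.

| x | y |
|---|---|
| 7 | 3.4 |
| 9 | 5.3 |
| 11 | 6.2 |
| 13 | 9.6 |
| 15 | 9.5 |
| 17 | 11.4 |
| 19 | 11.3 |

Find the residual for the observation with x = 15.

r = 0

ŷ = -1 + 0.7·15 = 9.5
r = 9.5 − 9.5 = 0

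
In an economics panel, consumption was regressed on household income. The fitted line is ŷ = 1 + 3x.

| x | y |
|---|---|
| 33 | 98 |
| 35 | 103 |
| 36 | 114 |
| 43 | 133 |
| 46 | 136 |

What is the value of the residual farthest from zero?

x=33: ŷ = 1 + 3·33 = 100; r = 98 − 100 = -2
x=35: ŷ = 1 + 3·35 = 106; r = 103 − 106 = -3
x=36: ŷ = 1 + 3·36 = 109; r = 114 − 109 = 5
x=43: ŷ = 1 + 3·43 = 130; r = 133 − 130 = 3
x=46: ŷ = 1 + 3·46 = 139; r = 136 − 139 = -3
Largest |r| is 5 at x = 36, residual 5.

r = 5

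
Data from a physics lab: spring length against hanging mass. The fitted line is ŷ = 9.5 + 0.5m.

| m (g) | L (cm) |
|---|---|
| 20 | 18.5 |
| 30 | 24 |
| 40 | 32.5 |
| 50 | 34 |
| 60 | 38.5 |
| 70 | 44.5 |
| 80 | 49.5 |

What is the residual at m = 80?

ŷ = 9.5 + 0.5·80 = 49.5
r = 49.5 − 49.5 = 0

r = 0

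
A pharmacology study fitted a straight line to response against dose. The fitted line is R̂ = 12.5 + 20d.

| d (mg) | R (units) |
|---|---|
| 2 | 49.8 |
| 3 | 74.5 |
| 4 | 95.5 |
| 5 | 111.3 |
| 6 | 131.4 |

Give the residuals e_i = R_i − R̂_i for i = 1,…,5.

d=2: R̂ = 12.5 + 20·2 = 52.5; e = 49.8 − 52.5 = -2.7
d=3: R̂ = 12.5 + 20·3 = 72.5; e = 74.5 − 72.5 = 2
d=4: R̂ = 12.5 + 20·4 = 92.5; e = 95.5 − 92.5 = 3
d=5: R̂ = 12.5 + 20·5 = 112.5; e = 111.3 − 112.5 = -1.2
d=6: R̂ = 12.5 + 20·6 = 132.5; e = 131.4 − 132.5 = -1.1

-2.7, 2, 3, -1.2, -1.1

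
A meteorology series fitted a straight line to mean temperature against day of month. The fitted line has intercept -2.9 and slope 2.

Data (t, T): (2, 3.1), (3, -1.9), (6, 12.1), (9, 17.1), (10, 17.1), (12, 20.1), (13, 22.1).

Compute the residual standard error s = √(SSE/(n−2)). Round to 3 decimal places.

t=2: ŷ = -2.9 + 2·2 = 1.1; e = 3.1 − 1.1 = 2
t=3: ŷ = -2.9 + 2·3 = 3.1; e = -1.9 − 3.1 = -5
t=6: ŷ = -2.9 + 2·6 = 9.1; e = 12.1 − 9.1 = 3
t=9: ŷ = -2.9 + 2·9 = 15.1; e = 17.1 − 15.1 = 2
t=10: ŷ = -2.9 + 2·10 = 17.1; e = 17.1 − 17.1 = 0
t=12: ŷ = -2.9 + 2·12 = 21.1; e = 20.1 − 21.1 = -1
t=13: ŷ = -2.9 + 2·13 = 23.1; e = 22.1 − 23.1 = -1
SSE = 4 + 25 + 9 + 4 + 0 + 1 + 1 = 44
s = √(44/5) = √8.8 ≈ 2.966

s = 2.966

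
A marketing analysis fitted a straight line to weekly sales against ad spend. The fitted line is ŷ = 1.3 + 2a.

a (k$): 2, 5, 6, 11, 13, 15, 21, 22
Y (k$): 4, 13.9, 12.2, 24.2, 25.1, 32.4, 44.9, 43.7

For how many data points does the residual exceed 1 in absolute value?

a=2: ŷ = 1.3 + 2·2 = 5.3; e = 4 − 5.3 = -1.3
a=5: ŷ = 1.3 + 2·5 = 11.3; e = 13.9 − 11.3 = 2.6
a=6: ŷ = 1.3 + 2·6 = 13.3; e = 12.2 − 13.3 = -1.1
a=11: ŷ = 1.3 + 2·11 = 23.3; e = 24.2 − 23.3 = 0.9
a=13: ŷ = 1.3 + 2·13 = 27.3; e = 25.1 − 27.3 = -2.2
a=15: ŷ = 1.3 + 2·15 = 31.3; e = 32.4 − 31.3 = 1.1
a=21: ŷ = 1.3 + 2·21 = 43.3; e = 44.9 − 43.3 = 1.6
a=22: ŷ = 1.3 + 2·22 = 45.3; e = 43.7 − 45.3 = -1.6
|e| > 1: a=2 (|e|=1.3), a=5 (|e|=2.6), a=6 (|e|=1.1), a=13 (|e|=2.2), a=15 (|e|=1.1), a=21 (|e|=1.6), a=22 (|e|=1.6) → 7

7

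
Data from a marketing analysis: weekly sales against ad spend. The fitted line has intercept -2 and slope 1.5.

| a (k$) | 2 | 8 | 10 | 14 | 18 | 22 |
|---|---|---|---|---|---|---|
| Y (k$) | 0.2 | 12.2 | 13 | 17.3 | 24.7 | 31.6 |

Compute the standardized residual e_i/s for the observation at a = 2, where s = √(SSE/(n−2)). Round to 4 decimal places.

a=2: ŷ = -2 + 1.5·2 = 1; e = 0.2 − 1 = -0.8
a=8: ŷ = -2 + 1.5·8 = 10; e = 12.2 − 10 = 2.2
a=10: ŷ = -2 + 1.5·10 = 13; e = 13 − 13 = 0
a=14: ŷ = -2 + 1.5·14 = 19; e = 17.3 − 19 = -1.7
a=18: ŷ = -2 + 1.5·18 = 25; e = 24.7 − 25 = -0.3
a=22: ŷ = -2 + 1.5·22 = 31; e = 31.6 − 31 = 0.6
SSE = 0.64 + 4.84 + 0 + 2.89 + 0.09 + 0.36 = 8.82
s = √(8.82/4) = 1.48492
e/s = -0.8 / 1.48492 = -0.5387

-0.5387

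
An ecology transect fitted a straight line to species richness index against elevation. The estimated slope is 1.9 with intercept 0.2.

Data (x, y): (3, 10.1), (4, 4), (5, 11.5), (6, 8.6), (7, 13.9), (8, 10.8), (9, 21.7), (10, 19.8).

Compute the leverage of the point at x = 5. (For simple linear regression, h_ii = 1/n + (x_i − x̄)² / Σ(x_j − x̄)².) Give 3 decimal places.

h = 0.179

x̄ = (3 + 4 + 5 + 6 + 7 + 8 + 9 + 10)/8 = 6.5
Σ(x − x̄)² = 12.25 + 6.25 + 2.25 + 0.25 + 0.25 + 2.25 + 6.25 + 12.25 = 42
h = 1/8 + (-1.5)²/42 = 0.125 + 0.0535714 = 0.179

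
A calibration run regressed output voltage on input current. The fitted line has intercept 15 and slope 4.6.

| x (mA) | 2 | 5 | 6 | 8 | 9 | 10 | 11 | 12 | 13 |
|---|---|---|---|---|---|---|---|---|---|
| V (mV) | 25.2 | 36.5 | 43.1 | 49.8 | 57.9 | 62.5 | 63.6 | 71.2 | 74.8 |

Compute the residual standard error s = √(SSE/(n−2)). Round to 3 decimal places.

x=2: V̂ = 15 + 4.6·2 = 24.2; e = 25.2 − 24.2 = 1
x=5: V̂ = 15 + 4.6·5 = 38; e = 36.5 − 38 = -1.5
x=6: V̂ = 15 + 4.6·6 = 42.6; e = 43.1 − 42.6 = 0.5
x=8: V̂ = 15 + 4.6·8 = 51.8; e = 49.8 − 51.8 = -2
x=9: V̂ = 15 + 4.6·9 = 56.4; e = 57.9 − 56.4 = 1.5
x=10: V̂ = 15 + 4.6·10 = 61; e = 62.5 − 61 = 1.5
x=11: V̂ = 15 + 4.6·11 = 65.6; e = 63.6 − 65.6 = -2
x=12: V̂ = 15 + 4.6·12 = 70.2; e = 71.2 − 70.2 = 1
x=13: V̂ = 15 + 4.6·13 = 74.8; e = 74.8 − 74.8 = 0
SSE = 1 + 2.25 + 0.25 + 4 + 2.25 + 2.25 + 4 + 1 + 0 = 17
s = √(17/7) = √2.42857 ≈ 1.558

s = 1.558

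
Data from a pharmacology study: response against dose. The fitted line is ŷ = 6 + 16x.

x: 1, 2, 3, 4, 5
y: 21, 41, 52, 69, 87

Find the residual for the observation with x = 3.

ŷ = 6 + 16·3 = 54
r = 52 − 54 = -2

r = -2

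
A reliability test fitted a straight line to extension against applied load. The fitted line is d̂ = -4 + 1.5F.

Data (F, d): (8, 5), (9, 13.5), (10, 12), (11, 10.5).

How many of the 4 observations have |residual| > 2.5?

F=8: d̂ = -4 + 1.5·8 = 8; e = 5 − 8 = -3
F=9: d̂ = -4 + 1.5·9 = 9.5; e = 13.5 − 9.5 = 4
F=10: d̂ = -4 + 1.5·10 = 11; e = 12 − 11 = 1
F=11: d̂ = -4 + 1.5·11 = 12.5; e = 10.5 − 12.5 = -2
|e| > 2.5: F=8 (|e|=3), F=9 (|e|=4) → 2

2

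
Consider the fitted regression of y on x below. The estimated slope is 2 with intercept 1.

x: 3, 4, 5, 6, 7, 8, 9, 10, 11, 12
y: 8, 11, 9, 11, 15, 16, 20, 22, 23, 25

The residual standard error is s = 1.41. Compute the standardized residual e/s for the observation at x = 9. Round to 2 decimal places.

0.71

ŷ = 1 + 2·9 = 19
e = 20 − 19 = 1
e/s = 1 / 1.41 = 0.71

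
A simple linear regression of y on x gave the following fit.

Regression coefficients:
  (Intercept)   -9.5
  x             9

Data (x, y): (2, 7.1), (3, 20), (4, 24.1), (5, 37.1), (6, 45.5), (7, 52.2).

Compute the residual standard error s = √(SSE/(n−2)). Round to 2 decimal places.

x=2: ŷ = -9.5 + 9·2 = 8.5; e = 7.1 − 8.5 = -1.4
x=3: ŷ = -9.5 + 9·3 = 17.5; e = 20 − 17.5 = 2.5
x=4: ŷ = -9.5 + 9·4 = 26.5; e = 24.1 − 26.5 = -2.4
x=5: ŷ = -9.5 + 9·5 = 35.5; e = 37.1 − 35.5 = 1.6
x=6: ŷ = -9.5 + 9·6 = 44.5; e = 45.5 − 44.5 = 1
x=7: ŷ = -9.5 + 9·7 = 53.5; e = 52.2 − 53.5 = -1.3
SSE = 1.96 + 6.25 + 5.76 + 2.56 + 1 + 1.69 = 19.22
s = √(19.22/4) = √4.805 ≈ 2.19

s = 2.19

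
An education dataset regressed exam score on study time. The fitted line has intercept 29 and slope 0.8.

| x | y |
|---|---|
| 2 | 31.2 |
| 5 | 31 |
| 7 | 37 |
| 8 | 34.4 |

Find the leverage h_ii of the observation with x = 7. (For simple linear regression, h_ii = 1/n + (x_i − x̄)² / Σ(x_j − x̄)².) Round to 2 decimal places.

h = 0.36

x̄ = (2 + 5 + 7 + 8)/4 = 5.5
Σ(x − x̄)² = 12.25 + 0.25 + 2.25 + 6.25 = 21
h = 1/4 + (1.5)²/21 = 0.25 + 0.107143 = 0.36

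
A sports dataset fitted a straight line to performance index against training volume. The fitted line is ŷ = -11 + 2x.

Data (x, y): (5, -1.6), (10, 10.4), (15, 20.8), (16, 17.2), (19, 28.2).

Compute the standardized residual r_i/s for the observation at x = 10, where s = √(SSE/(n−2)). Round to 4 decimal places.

0.5237

x=5: ŷ = -11 + 2·5 = -1; r = -1.6 − (-1) = -0.6
x=10: ŷ = -11 + 2·10 = 9; r = 10.4 − 9 = 1.4
x=15: ŷ = -11 + 2·15 = 19; r = 20.8 − 19 = 1.8
x=16: ŷ = -11 + 2·16 = 21; r = 17.2 − 21 = -3.8
x=19: ŷ = -11 + 2·19 = 27; r = 28.2 − 27 = 1.2
SSE = 0.36 + 1.96 + 3.24 + 14.44 + 1.44 = 21.44
s = √(21.44/3) = 2.67333
r/s = 1.4 / 2.67333 = 0.5237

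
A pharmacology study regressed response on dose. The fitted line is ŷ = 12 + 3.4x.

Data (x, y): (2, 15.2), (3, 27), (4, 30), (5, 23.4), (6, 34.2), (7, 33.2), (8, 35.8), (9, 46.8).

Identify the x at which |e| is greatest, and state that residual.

x=2: ŷ = 12 + 3.4·2 = 18.8; e = 15.2 − 18.8 = -3.6
x=3: ŷ = 12 + 3.4·3 = 22.2; e = 27 − 22.2 = 4.8
x=4: ŷ = 12 + 3.4·4 = 25.6; e = 30 − 25.6 = 4.4
x=5: ŷ = 12 + 3.4·5 = 29; e = 23.4 − 29 = -5.6
x=6: ŷ = 12 + 3.4·6 = 32.4; e = 34.2 − 32.4 = 1.8
x=7: ŷ = 12 + 3.4·7 = 35.8; e = 33.2 − 35.8 = -2.6
x=8: ŷ = 12 + 3.4·8 = 39.2; e = 35.8 − 39.2 = -3.4
x=9: ŷ = 12 + 3.4·9 = 42.6; e = 46.8 − 42.6 = 4.2
Largest |e| is 5.6 at x = 5, residual -5.6.

x = 5, e = -5.6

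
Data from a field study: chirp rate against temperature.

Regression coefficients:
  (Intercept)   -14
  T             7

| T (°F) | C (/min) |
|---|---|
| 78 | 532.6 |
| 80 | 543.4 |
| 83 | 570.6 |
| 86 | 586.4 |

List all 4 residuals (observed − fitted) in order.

0.6, -2.6, 3.6, -1.6

T=78: ŷ = -14 + 7·78 = 532; r = 532.6 − 532 = 0.6
T=80: ŷ = -14 + 7·80 = 546; r = 543.4 − 546 = -2.6
T=83: ŷ = -14 + 7·83 = 567; r = 570.6 − 567 = 3.6
T=86: ŷ = -14 + 7·86 = 588; r = 586.4 − 588 = -1.6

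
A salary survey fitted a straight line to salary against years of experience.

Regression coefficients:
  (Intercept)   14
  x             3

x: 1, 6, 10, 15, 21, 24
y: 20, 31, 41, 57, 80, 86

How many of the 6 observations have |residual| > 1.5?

4

x=1: ŷ = 14 + 3·1 = 17; r = 20 − 17 = 3
x=6: ŷ = 14 + 3·6 = 32; r = 31 − 32 = -1
x=10: ŷ = 14 + 3·10 = 44; r = 41 − 44 = -3
x=15: ŷ = 14 + 3·15 = 59; r = 57 − 59 = -2
x=21: ŷ = 14 + 3·21 = 77; r = 80 − 77 = 3
x=24: ŷ = 14 + 3·24 = 86; r = 86 − 86 = 0
|r| > 1.5: x=1 (|r|=3), x=10 (|r|=3), x=15 (|r|=2), x=21 (|r|=3) → 4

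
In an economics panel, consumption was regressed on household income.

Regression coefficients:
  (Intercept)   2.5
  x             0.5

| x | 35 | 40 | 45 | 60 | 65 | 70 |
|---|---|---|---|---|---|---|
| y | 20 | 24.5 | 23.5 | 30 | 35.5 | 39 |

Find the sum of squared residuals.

SSE = 15

x=35: ŷ = 2.5 + 0.5·35 = 20; r = 20 − 20 = 0
x=40: ŷ = 2.5 + 0.5·40 = 22.5; r = 24.5 − 22.5 = 2
x=45: ŷ = 2.5 + 0.5·45 = 25; r = 23.5 − 25 = -1.5
x=60: ŷ = 2.5 + 0.5·60 = 32.5; r = 30 − 32.5 = -2.5
x=65: ŷ = 2.5 + 0.5·65 = 35; r = 35.5 − 35 = 0.5
x=70: ŷ = 2.5 + 0.5·70 = 37.5; r = 39 − 37.5 = 1.5
SSE = 0 + 4 + 2.25 + 6.25 + 0.25 + 2.25 = 15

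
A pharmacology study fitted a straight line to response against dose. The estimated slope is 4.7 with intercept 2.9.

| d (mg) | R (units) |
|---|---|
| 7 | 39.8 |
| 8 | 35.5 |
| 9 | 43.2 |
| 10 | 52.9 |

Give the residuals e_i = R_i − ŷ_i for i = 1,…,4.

d=7: ŷ = 2.9 + 4.7·7 = 35.8; e = 39.8 − 35.8 = 4
d=8: ŷ = 2.9 + 4.7·8 = 40.5; e = 35.5 − 40.5 = -5
d=9: ŷ = 2.9 + 4.7·9 = 45.2; e = 43.2 − 45.2 = -2
d=10: ŷ = 2.9 + 4.7·10 = 49.9; e = 52.9 − 49.9 = 3

4, -5, -2, 3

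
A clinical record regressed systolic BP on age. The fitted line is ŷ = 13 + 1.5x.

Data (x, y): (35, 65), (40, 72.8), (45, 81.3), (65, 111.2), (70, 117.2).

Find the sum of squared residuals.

x=35: ŷ = 13 + 1.5·35 = 65.5; r = 65 − 65.5 = -0.5
x=40: ŷ = 13 + 1.5·40 = 73; r = 72.8 − 73 = -0.2
x=45: ŷ = 13 + 1.5·45 = 80.5; r = 81.3 − 80.5 = 0.8
x=65: ŷ = 13 + 1.5·65 = 110.5; r = 111.2 − 110.5 = 0.7
x=70: ŷ = 13 + 1.5·70 = 118; r = 117.2 − 118 = -0.8
SSE = 0.25 + 0.04 + 0.64 + 0.49 + 0.64 = 2.06

SSE = 2.06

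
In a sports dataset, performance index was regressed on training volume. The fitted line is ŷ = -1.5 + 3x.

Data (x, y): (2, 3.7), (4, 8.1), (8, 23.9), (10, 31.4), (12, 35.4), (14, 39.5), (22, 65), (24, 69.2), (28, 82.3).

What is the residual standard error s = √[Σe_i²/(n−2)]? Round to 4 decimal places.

x=2: ŷ = -1.5 + 3·2 = 4.5; e = 3.7 − 4.5 = -0.8
x=4: ŷ = -1.5 + 3·4 = 10.5; e = 8.1 − 10.5 = -2.4
x=8: ŷ = -1.5 + 3·8 = 22.5; e = 23.9 − 22.5 = 1.4
x=10: ŷ = -1.5 + 3·10 = 28.5; e = 31.4 − 28.5 = 2.9
x=12: ŷ = -1.5 + 3·12 = 34.5; e = 35.4 − 34.5 = 0.9
x=14: ŷ = -1.5 + 3·14 = 40.5; e = 39.5 − 40.5 = -1
x=22: ŷ = -1.5 + 3·22 = 64.5; e = 65 − 64.5 = 0.5
x=24: ŷ = -1.5 + 3·24 = 70.5; e = 69.2 − 70.5 = -1.3
x=28: ŷ = -1.5 + 3·28 = 82.5; e = 82.3 − 82.5 = -0.2
SSE = 0.64 + 5.76 + 1.96 + 8.41 + 0.81 + 1 + 0.25 + 1.69 + 0.04 = 20.56
s = √(20.56/7) = √2.93714 ≈ 1.7138

s = 1.7138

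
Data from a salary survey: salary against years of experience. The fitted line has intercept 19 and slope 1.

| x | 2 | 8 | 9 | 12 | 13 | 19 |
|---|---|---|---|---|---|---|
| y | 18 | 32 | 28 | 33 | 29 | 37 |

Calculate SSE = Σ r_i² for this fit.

x=2: ŷ = 19 + 2 = 21; r = 18 − 21 = -3
x=8: ŷ = 19 + 8 = 27; r = 32 − 27 = 5
x=9: ŷ = 19 + 9 = 28; r = 28 − 28 = 0
x=12: ŷ = 19 + 12 = 31; r = 33 − 31 = 2
x=13: ŷ = 19 + 13 = 32; r = 29 − 32 = -3
x=19: ŷ = 19 + 19 = 38; r = 37 − 38 = -1
SSE = 9 + 25 + 0 + 4 + 9 + 1 = 48

SSE = 48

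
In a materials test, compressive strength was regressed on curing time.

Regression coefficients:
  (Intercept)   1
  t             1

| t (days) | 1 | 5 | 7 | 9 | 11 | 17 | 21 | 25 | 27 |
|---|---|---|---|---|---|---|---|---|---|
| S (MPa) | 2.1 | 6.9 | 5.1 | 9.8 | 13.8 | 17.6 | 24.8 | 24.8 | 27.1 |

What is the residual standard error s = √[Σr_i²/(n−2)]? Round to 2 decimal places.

t=1: Ŝ = 1 + 1 = 2; r = 2.1 − 2 = 0.1
t=5: Ŝ = 1 + 5 = 6; r = 6.9 − 6 = 0.9
t=7: Ŝ = 1 + 7 = 8; r = 5.1 − 8 = -2.9
t=9: Ŝ = 1 + 9 = 10; r = 9.8 − 10 = -0.2
t=11: Ŝ = 1 + 11 = 12; r = 13.8 − 12 = 1.8
t=17: Ŝ = 1 + 17 = 18; r = 17.6 − 18 = -0.4
t=21: Ŝ = 1 + 21 = 22; r = 24.8 − 22 = 2.8
t=25: Ŝ = 1 + 25 = 26; r = 24.8 − 26 = -1.2
t=27: Ŝ = 1 + 27 = 28; r = 27.1 − 28 = -0.9
SSE = 0.01 + 0.81 + 8.41 + 0.04 + 3.24 + 0.16 + 7.84 + 1.44 + 0.81 = 22.76
s = √(22.76/7) = √3.25143 ≈ 1.80

s = 1.80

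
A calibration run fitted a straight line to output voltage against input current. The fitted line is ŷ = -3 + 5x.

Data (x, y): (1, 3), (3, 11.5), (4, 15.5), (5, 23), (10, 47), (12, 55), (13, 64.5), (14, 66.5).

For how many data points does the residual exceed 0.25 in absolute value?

x=1: ŷ = -3 + 5·1 = 2; e = 3 − 2 = 1
x=3: ŷ = -3 + 5·3 = 12; e = 11.5 − 12 = -0.5
x=4: ŷ = -3 + 5·4 = 17; e = 15.5 − 17 = -1.5
x=5: ŷ = -3 + 5·5 = 22; e = 23 − 22 = 1
x=10: ŷ = -3 + 5·10 = 47; e = 47 − 47 = 0
x=12: ŷ = -3 + 5·12 = 57; e = 55 − 57 = -2
x=13: ŷ = -3 + 5·13 = 62; e = 64.5 − 62 = 2.5
x=14: ŷ = -3 + 5·14 = 67; e = 66.5 − 67 = -0.5
|e| > 0.25: x=1 (|e|=1), x=3 (|e|=0.5), x=4 (|e|=1.5), x=5 (|e|=1), x=12 (|e|=2), x=13 (|e|=2.5), x=14 (|e|=0.5) → 7

7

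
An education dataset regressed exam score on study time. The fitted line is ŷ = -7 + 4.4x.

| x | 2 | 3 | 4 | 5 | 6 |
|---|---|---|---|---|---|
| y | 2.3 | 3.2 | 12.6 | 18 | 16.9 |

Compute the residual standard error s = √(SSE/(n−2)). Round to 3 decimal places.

x=2: ŷ = -7 + 4.4·2 = 1.8; r = 2.3 − 1.8 = 0.5
x=3: ŷ = -7 + 4.4·3 = 6.2; r = 3.2 − 6.2 = -3
x=4: ŷ = -7 + 4.4·4 = 10.6; r = 12.6 − 10.6 = 2
x=5: ŷ = -7 + 4.4·5 = 15; r = 18 − 15 = 3
x=6: ŷ = -7 + 4.4·6 = 19.4; r = 16.9 − 19.4 = -2.5
SSE = 0.25 + 9 + 4 + 9 + 6.25 = 28.5
s = √(28.5/3) = √9.5 ≈ 3.082

s = 3.082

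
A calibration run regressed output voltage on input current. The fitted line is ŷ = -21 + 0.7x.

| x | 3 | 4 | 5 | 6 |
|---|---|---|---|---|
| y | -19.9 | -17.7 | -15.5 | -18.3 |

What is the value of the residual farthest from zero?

x=3: ŷ = -21 + 0.7·3 = -18.9; e = -19.9 − (-18.9) = -1
x=4: ŷ = -21 + 0.7·4 = -18.2; e = -17.7 − (-18.2) = 0.5
x=5: ŷ = -21 + 0.7·5 = -17.5; e = -15.5 − (-17.5) = 2
x=6: ŷ = -21 + 0.7·6 = -16.8; e = -18.3 − (-16.8) = -1.5
Largest |e| is 2 at x = 5, residual 2.

e = 2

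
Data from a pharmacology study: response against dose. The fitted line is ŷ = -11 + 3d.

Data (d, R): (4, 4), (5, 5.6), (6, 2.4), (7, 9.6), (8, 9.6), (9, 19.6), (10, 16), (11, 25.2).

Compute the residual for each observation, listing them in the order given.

3, 1.6, -4.6, -0.4, -3.4, 3.6, -3, 3.2

d=4: ŷ = -11 + 3·4 = 1; e = 4 − 1 = 3
d=5: ŷ = -11 + 3·5 = 4; e = 5.6 − 4 = 1.6
d=6: ŷ = -11 + 3·6 = 7; e = 2.4 − 7 = -4.6
d=7: ŷ = -11 + 3·7 = 10; e = 9.6 − 10 = -0.4
d=8: ŷ = -11 + 3·8 = 13; e = 9.6 − 13 = -3.4
d=9: ŷ = -11 + 3·9 = 16; e = 19.6 − 16 = 3.6
d=10: ŷ = -11 + 3·10 = 19; e = 16 − 19 = -3
d=11: ŷ = -11 + 3·11 = 22; e = 25.2 − 22 = 3.2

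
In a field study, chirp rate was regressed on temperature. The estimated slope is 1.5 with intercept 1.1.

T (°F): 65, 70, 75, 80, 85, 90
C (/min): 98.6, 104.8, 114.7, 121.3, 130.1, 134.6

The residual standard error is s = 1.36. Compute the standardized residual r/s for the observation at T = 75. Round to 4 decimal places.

0.8088

ŷ = 1.1 + 1.5·75 = 113.6
r = 114.7 − 113.6 = 1.1
r/s = 1.1 / 1.36 = 0.8088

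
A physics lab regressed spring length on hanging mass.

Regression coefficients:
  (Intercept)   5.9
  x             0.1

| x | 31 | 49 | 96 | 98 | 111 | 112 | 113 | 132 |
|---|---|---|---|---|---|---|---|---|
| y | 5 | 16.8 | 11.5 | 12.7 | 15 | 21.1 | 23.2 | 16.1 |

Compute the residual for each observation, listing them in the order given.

x=31: ŷ = 5.9 + 0.1·31 = 9; e = 5 − 9 = -4
x=49: ŷ = 5.9 + 0.1·49 = 10.8; e = 16.8 − 10.8 = 6
x=96: ŷ = 5.9 + 0.1·96 = 15.5; e = 11.5 − 15.5 = -4
x=98: ŷ = 5.9 + 0.1·98 = 15.7; e = 12.7 − 15.7 = -3
x=111: ŷ = 5.9 + 0.1·111 = 17; e = 15 − 17 = -2
x=112: ŷ = 5.9 + 0.1·112 = 17.1; e = 21.1 − 17.1 = 4
x=113: ŷ = 5.9 + 0.1·113 = 17.2; e = 23.2 − 17.2 = 6
x=132: ŷ = 5.9 + 0.1·132 = 19.1; e = 16.1 − 19.1 = -3

-4, 6, -4, -3, -2, 4, 6, -3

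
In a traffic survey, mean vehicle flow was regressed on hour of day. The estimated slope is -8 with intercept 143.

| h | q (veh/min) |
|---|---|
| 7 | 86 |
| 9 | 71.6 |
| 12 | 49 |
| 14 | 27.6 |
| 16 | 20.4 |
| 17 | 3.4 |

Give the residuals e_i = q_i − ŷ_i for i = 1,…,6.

h=7: ŷ = 143 − 8·7 = 87; e = 86 − 87 = -1
h=9: ŷ = 143 − 8·9 = 71; e = 71.6 − 71 = 0.6
h=12: ŷ = 143 − 8·12 = 47; e = 49 − 47 = 2
h=14: ŷ = 143 − 8·14 = 31; e = 27.6 − 31 = -3.4
h=16: ŷ = 143 − 8·16 = 15; e = 20.4 − 15 = 5.4
h=17: ŷ = 143 − 8·17 = 7; e = 3.4 − 7 = -3.6

-1, 0.6, 2, -3.4, 5.4, -3.6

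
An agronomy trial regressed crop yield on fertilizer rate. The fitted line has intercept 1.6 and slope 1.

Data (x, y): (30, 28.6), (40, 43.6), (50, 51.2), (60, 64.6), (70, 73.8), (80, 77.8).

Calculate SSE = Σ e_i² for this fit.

SSE = 41.44

x=30: ŷ = 1.6 + 30 = 31.6; e = 28.6 − 31.6 = -3
x=40: ŷ = 1.6 + 40 = 41.6; e = 43.6 − 41.6 = 2
x=50: ŷ = 1.6 + 50 = 51.6; e = 51.2 − 51.6 = -0.4
x=60: ŷ = 1.6 + 60 = 61.6; e = 64.6 − 61.6 = 3
x=70: ŷ = 1.6 + 70 = 71.6; e = 73.8 − 71.6 = 2.2
x=80: ŷ = 1.6 + 80 = 81.6; e = 77.8 − 81.6 = -3.8
SSE = 9 + 4 + 0.16 + 9 + 4.84 + 14.44 = 41.44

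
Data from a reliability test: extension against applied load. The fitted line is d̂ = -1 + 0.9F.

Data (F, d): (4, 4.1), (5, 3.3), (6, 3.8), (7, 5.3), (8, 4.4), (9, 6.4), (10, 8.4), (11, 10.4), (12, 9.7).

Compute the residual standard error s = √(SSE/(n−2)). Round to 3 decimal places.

s = 1.121

F=4: d̂ = -1 + 0.9·4 = 2.6; e = 4.1 − 2.6 = 1.5
F=5: d̂ = -1 + 0.9·5 = 3.5; e = 3.3 − 3.5 = -0.2
F=6: d̂ = -1 + 0.9·6 = 4.4; e = 3.8 − 4.4 = -0.6
F=7: d̂ = -1 + 0.9·7 = 5.3; e = 5.3 − 5.3 = 0
F=8: d̂ = -1 + 0.9·8 = 6.2; e = 4.4 − 6.2 = -1.8
F=9: d̂ = -1 + 0.9·9 = 7.1; e = 6.4 − 7.1 = -0.7
F=10: d̂ = -1 + 0.9·10 = 8; e = 8.4 − 8 = 0.4
F=11: d̂ = -1 + 0.9·11 = 8.9; e = 10.4 − 8.9 = 1.5
F=12: d̂ = -1 + 0.9·12 = 9.8; e = 9.7 − 9.8 = -0.1
SSE = 2.25 + 0.04 + 0.36 + 0 + 3.24 + 0.49 + 0.16 + 2.25 + 0.01 = 8.8
s = √(8.8/7) = √1.25714 ≈ 1.121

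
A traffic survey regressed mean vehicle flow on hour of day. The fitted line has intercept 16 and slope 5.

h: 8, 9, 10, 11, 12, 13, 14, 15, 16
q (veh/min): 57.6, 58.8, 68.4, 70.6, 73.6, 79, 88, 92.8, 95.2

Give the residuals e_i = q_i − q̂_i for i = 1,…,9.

1.6, -2.2, 2.4, -0.4, -2.4, -2, 2, 1.8, -0.8

h=8: q̂ = 16 + 5·8 = 56; e = 57.6 − 56 = 1.6
h=9: q̂ = 16 + 5·9 = 61; e = 58.8 − 61 = -2.2
h=10: q̂ = 16 + 5·10 = 66; e = 68.4 − 66 = 2.4
h=11: q̂ = 16 + 5·11 = 71; e = 70.6 − 71 = -0.4
h=12: q̂ = 16 + 5·12 = 76; e = 73.6 − 76 = -2.4
h=13: q̂ = 16 + 5·13 = 81; e = 79 − 81 = -2
h=14: q̂ = 16 + 5·14 = 86; e = 88 − 86 = 2
h=15: q̂ = 16 + 5·15 = 91; e = 92.8 − 91 = 1.8
h=16: q̂ = 16 + 5·16 = 96; e = 95.2 − 96 = -0.8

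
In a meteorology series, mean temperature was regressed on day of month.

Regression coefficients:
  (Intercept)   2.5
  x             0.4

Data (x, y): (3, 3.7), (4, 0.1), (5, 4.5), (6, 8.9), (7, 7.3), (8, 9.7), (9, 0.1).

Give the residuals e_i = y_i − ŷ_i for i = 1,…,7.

x=3: ŷ = 2.5 + 0.4·3 = 3.7; e = 3.7 − 3.7 = 0
x=4: ŷ = 2.5 + 0.4·4 = 4.1; e = 0.1 − 4.1 = -4
x=5: ŷ = 2.5 + 0.4·5 = 4.5; e = 4.5 − 4.5 = 0
x=6: ŷ = 2.5 + 0.4·6 = 4.9; e = 8.9 − 4.9 = 4
x=7: ŷ = 2.5 + 0.4·7 = 5.3; e = 7.3 − 5.3 = 2
x=8: ŷ = 2.5 + 0.4·8 = 5.7; e = 9.7 − 5.7 = 4
x=9: ŷ = 2.5 + 0.4·9 = 6.1; e = 0.1 − 6.1 = -6

0, -4, 0, 4, 2, 4, -6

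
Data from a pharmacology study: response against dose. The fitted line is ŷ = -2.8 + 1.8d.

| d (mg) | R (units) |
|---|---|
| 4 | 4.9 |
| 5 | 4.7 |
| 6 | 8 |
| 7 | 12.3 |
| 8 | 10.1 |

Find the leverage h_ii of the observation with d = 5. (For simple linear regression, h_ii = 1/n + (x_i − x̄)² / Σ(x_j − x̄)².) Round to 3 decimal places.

d̄ = (4 + 5 + 6 + 7 + 8)/5 = 6
Σ(d − d̄)² = 4 + 1 + 0 + 1 + 4 = 10
h = 1/5 + (-1)²/10 = 0.2 + 0.1 = 0.300

h = 0.300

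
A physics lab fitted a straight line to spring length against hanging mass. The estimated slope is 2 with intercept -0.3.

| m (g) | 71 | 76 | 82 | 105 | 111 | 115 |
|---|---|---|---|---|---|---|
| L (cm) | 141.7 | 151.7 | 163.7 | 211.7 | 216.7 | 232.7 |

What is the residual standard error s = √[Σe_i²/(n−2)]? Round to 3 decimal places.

s = 3.082

m=71: L̂ = -0.3 + 2·71 = 141.7; e = 141.7 − 141.7 = 0
m=76: L̂ = -0.3 + 2·76 = 151.7; e = 151.7 − 151.7 = 0
m=82: L̂ = -0.3 + 2·82 = 163.7; e = 163.7 − 163.7 = 0
m=105: L̂ = -0.3 + 2·105 = 209.7; e = 211.7 − 209.7 = 2
m=111: L̂ = -0.3 + 2·111 = 221.7; e = 216.7 − 221.7 = -5
m=115: L̂ = -0.3 + 2·115 = 229.7; e = 232.7 − 229.7 = 3
SSE = 0 + 0 + 0 + 4 + 25 + 9 = 38
s = √(38/4) = √9.5 ≈ 3.082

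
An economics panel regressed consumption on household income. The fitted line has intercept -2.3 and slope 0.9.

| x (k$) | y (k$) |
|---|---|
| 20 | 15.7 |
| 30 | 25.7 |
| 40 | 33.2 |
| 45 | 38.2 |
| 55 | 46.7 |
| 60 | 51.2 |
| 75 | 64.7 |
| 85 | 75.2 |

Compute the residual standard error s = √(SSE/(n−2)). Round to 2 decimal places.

x=20: ŷ = -2.3 + 0.9·20 = 15.7; r = 15.7 − 15.7 = 0
x=30: ŷ = -2.3 + 0.9·30 = 24.7; r = 25.7 − 24.7 = 1
x=40: ŷ = -2.3 + 0.9·40 = 33.7; r = 33.2 − 33.7 = -0.5
x=45: ŷ = -2.3 + 0.9·45 = 38.2; r = 38.2 − 38.2 = 0
x=55: ŷ = -2.3 + 0.9·55 = 47.2; r = 46.7 − 47.2 = -0.5
x=60: ŷ = -2.3 + 0.9·60 = 51.7; r = 51.2 − 51.7 = -0.5
x=75: ŷ = -2.3 + 0.9·75 = 65.2; r = 64.7 − 65.2 = -0.5
x=85: ŷ = -2.3 + 0.9·85 = 74.2; r = 75.2 − 74.2 = 1
SSE = 0 + 1 + 0.25 + 0 + 0.25 + 0.25 + 0.25 + 1 = 3
s = √(3/6) = √0.5 ≈ 0.71

s = 0.71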